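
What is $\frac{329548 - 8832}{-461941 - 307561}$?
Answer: $- \frac{160358}{384751} \approx -0.41678$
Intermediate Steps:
$\frac{329548 - 8832}{-461941 - 307561} = \frac{320716}{-769502} = 320716 \left(- \frac{1}{769502}\right) = - \frac{160358}{384751}$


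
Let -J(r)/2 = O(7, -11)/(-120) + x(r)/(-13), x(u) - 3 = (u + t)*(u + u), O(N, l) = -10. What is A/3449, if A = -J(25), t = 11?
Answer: -21623/269022 ≈ -0.080376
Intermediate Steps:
x(u) = 3 + 2*u*(11 + u) (x(u) = 3 + (u + 11)*(u + u) = 3 + (11 + u)*(2*u) = 3 + 2*u*(11 + u))
J(r) = 23/78 + 4*r²/13 + 44*r/13 (J(r) = -2*(-10/(-120) + (3 + 2*r² + 22*r)/(-13)) = -2*(-10*(-1/120) + (3 + 2*r² + 22*r)*(-1/13)) = -2*(1/12 + (-3/13 - 22*r/13 - 2*r²/13)) = -2*(-23/156 - 22*r/13 - 2*r²/13) = 23/78 + 4*r²/13 + 44*r/13)
A = -21623/78 (A = -(23/78 + (4/13)*25² + (44/13)*25) = -(23/78 + (4/13)*625 + 1100/13) = -(23/78 + 2500/13 + 1100/13) = -1*21623/78 = -21623/78 ≈ -277.22)
A/3449 = -21623/78/3449 = -21623/78*1/3449 = -21623/269022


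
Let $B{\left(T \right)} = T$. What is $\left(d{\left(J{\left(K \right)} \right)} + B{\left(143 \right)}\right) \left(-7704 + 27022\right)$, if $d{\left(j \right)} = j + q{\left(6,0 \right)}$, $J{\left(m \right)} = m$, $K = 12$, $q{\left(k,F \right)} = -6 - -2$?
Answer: $2917018$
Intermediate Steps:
$q{\left(k,F \right)} = -4$ ($q{\left(k,F \right)} = -6 + 2 = -4$)
$d{\left(j \right)} = -4 + j$ ($d{\left(j \right)} = j - 4 = -4 + j$)
$\left(d{\left(J{\left(K \right)} \right)} + B{\left(143 \right)}\right) \left(-7704 + 27022\right) = \left(\left(-4 + 12\right) + 143\right) \left(-7704 + 27022\right) = \left(8 + 143\right) 19318 = 151 \cdot 19318 = 2917018$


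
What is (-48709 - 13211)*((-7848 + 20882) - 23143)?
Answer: 625949280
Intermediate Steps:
(-48709 - 13211)*((-7848 + 20882) - 23143) = -61920*(13034 - 23143) = -61920*(-10109) = 625949280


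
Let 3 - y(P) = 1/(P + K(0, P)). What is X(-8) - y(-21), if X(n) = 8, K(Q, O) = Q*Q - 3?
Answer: 119/24 ≈ 4.9583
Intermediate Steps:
K(Q, O) = -3 + Q² (K(Q, O) = Q² - 3 = -3 + Q²)
y(P) = 3 - 1/(-3 + P) (y(P) = 3 - 1/(P + (-3 + 0²)) = 3 - 1/(P + (-3 + 0)) = 3 - 1/(P - 3) = 3 - 1/(-3 + P))
X(-8) - y(-21) = 8 - (10 - 3*(-21))/(3 - 1*(-21)) = 8 - (10 + 63)/(3 + 21) = 8 - 73/24 = 119/24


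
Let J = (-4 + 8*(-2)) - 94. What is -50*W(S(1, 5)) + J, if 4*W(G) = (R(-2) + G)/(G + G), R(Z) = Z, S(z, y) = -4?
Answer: -987/8 ≈ -123.38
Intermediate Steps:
J = -114 (J = (-4 - 16) - 94 = -20 - 94 = -114)
W(G) = (-2 + G)/(8*G) (W(G) = ((-2 + G)/(G + G))/4 = ((-2 + G)/((2*G)))/4 = ((-2 + G)*(1/(2*G)))/4 = ((-2 + G)/(2*G))/4 = (-2 + G)/(8*G))
-50*W(S(1, 5)) + J = -25*(-2 - 4)/(4*(-4)) - 114 = -25*(-1)*(-6)/(4*4) - 114 = -50*3/16 - 114 = -75/8 - 114 = -987/8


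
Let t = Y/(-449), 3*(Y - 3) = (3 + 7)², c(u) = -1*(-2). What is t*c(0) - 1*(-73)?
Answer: 98113/1347 ≈ 72.838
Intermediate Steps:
c(u) = 2
Y = 109/3 (Y = 3 + (3 + 7)²/3 = 3 + (⅓)*10² = 3 + (⅓)*100 = 3 + 100/3 = 109/3 ≈ 36.333)
t = -109/1347 (t = (109/3)/(-449) = (109/3)*(-1/449) = -109/1347 ≈ -0.080921)
t*c(0) - 1*(-73) = -109/1347*2 - 1*(-73) = -218/1347 + 73 = 98113/1347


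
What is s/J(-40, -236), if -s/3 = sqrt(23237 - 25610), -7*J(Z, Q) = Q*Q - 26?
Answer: 21*I*sqrt(2373)/55670 ≈ 0.018376*I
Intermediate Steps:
J(Z, Q) = 26/7 - Q**2/7 (J(Z, Q) = -(Q*Q - 26)/7 = -(Q**2 - 26)/7 = -(-26 + Q**2)/7 = 26/7 - Q**2/7)
s = -3*I*sqrt(2373) (s = -3*sqrt(23237 - 25610) = -3*I*sqrt(2373) ≈ -146.14*I)
s/J(-40, -236) = (-3*I*sqrt(2373))/(26/7 - 1/7*(-236)**2) = (-3*I*sqrt(2373))/(26/7 - 1/7*55696) = (-3*I*sqrt(2373))/(26/7 - 55696/7) = (-3*I*sqrt(2373))/(-55670/7) = -3*I*sqrt(2373)*(-7/55670) = 21*I*sqrt(2373)/55670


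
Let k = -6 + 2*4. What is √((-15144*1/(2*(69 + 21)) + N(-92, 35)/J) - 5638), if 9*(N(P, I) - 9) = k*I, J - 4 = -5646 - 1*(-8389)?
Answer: I*√9715325297395/41205 ≈ 75.645*I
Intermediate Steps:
k = 2 (k = -6 + 8 = 2)
J = 2747 (J = 4 + (-5646 - 1*(-8389)) = 4 + (-5646 + 8389) = 4 + 2743 = 2747)
N(P, I) = 9 + 2*I/9 (N(P, I) = 9 + (2*I)/9 = 9 + 2*I/9)
√((-15144*1/(2*(69 + 21)) + N(-92, 35)/J) - 5638) = √((-15144*1/(2*(69 + 21)) + (9 + (2/9)*35)/2747) - 5638) = √((-15144/(2*90) + (9 + 70/9)*(1/2747)) - 5638) = √((-15144/180 + (151/9)*(1/2747)) - 5638) = √((-15144*1/180 + 151/24723) - 5638) = √((-1262/15 + 151/24723) - 5638) = √(-10399387/123615 - 5638) = √(-707340757/123615) = I*√9715325297395/41205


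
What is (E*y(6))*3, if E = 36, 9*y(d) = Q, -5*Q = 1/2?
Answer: -6/5 ≈ -1.2000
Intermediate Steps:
Q = -1/10 (Q = -1/(5*2) = -1/5*1/2 = -1/10 ≈ -0.10000)
y(d) = -1/90 (y(d) = (1/9)*(-1/10) = -1/90)
(E*y(6))*3 = (36*(-1/90))*3 = -2/5*3 = -6/5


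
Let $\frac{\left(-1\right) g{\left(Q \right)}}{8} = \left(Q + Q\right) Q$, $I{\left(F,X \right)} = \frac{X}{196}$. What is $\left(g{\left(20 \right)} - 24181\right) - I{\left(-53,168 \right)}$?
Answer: $- \frac{214073}{7} \approx -30582.0$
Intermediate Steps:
$I{\left(F,X \right)} = \frac{X}{196}$ ($I{\left(F,X \right)} = X \frac{1}{196} = \frac{X}{196}$)
$g{\left(Q \right)} = - 16 Q^{2}$ ($g{\left(Q \right)} = - 8 \left(Q + Q\right) Q = - 8 \cdot 2 Q Q = - 8 \cdot 2 Q^{2} = - 16 Q^{2}$)
$\left(g{\left(20 \right)} - 24181\right) - I{\left(-53,168 \right)} = \left(- 16 \cdot 20^{2} - 24181\right) - \frac{1}{196} \cdot 168 = \left(\left(-16\right) 400 - 24181\right) - \frac{6}{7} = \left(-6400 - 24181\right) - \frac{6}{7} = -30581 - \frac{6}{7} = - \frac{214073}{7}$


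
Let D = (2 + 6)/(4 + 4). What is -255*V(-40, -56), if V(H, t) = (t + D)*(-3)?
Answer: -42075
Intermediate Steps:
D = 1 (D = 8/8 = 8*(1/8) = 1)
V(H, t) = -3 - 3*t (V(H, t) = (t + 1)*(-3) = (1 + t)*(-3) = -3 - 3*t)
-255*V(-40, -56) = -255*(-3 - 3*(-56)) = -255*(-3 + 168) = -255*165 = -42075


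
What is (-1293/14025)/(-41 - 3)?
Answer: 431/205700 ≈ 0.0020953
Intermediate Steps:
(-1293/14025)/(-41 - 3) = -1293*1/14025/(-44) = -431/4675*(-1/44) = 431/205700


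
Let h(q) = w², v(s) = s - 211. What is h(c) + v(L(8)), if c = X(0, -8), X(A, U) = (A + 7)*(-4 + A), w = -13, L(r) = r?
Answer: -34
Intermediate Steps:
v(s) = -211 + s
X(A, U) = (-4 + A)*(7 + A) (X(A, U) = (7 + A)*(-4 + A) = (-4 + A)*(7 + A))
c = -28 (c = -28 + 0² + 3*0 = -28 + 0 + 0 = -28)
h(q) = 169 (h(q) = (-13)² = 169)
h(c) + v(L(8)) = 169 + (-211 + 8) = 169 - 203 = -34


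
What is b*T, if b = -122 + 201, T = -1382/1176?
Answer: -54589/588 ≈ -92.838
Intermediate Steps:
T = -691/588 (T = -1382*1/1176 = -691/588 ≈ -1.1752)
b = 79
b*T = 79*(-691/588) = -54589/588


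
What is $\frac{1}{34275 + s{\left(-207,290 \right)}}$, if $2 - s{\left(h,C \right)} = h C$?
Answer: $\frac{1}{94307} \approx 1.0604 \cdot 10^{-5}$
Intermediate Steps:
$s{\left(h,C \right)} = 2 - C h$ ($s{\left(h,C \right)} = 2 - h C = 2 - C h$)
$\frac{1}{34275 + s{\left(-207,290 \right)}} = \frac{1}{34275 - \left(-2 + 290 \left(-207\right)\right)} = \frac{1}{34275 + \left(2 + 60030\right)} = \frac{1}{34275 + 60032} = \frac{1}{94307}$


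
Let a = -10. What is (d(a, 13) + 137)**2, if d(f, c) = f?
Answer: 16129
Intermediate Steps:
(d(a, 13) + 137)**2 = (-10 + 137)**2 = 127**2 = 16129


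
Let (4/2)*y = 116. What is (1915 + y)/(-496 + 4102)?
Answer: 1973/3606 ≈ 0.54714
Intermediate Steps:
y = 58 (y = (½)*116 = 58)
(1915 + y)/(-496 + 4102) = (1915 + 58)/(-496 + 4102) = 1973/3606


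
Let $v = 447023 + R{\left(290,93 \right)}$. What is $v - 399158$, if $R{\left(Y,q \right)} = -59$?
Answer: $47806$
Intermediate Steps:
$v = 446964$ ($v = 447023 - 59 = 446964$)
$v - 399158 = 446964 - 399158 = 47806$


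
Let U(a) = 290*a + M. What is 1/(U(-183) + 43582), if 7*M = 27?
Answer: -7/66389 ≈ -0.00010544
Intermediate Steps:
M = 27/7 (M = (1/7)*27 = 27/7 ≈ 3.8571)
U(a) = 27/7 + 290*a (U(a) = 290*a + 27/7 = 27/7 + 290*a)
1/(U(-183) + 43582) = 1/((27/7 + 290*(-183)) + 43582) = 1/((27/7 - 53070) + 43582) = 1/(-371463/7 + 43582) = 1/(-66389/7) = -7/66389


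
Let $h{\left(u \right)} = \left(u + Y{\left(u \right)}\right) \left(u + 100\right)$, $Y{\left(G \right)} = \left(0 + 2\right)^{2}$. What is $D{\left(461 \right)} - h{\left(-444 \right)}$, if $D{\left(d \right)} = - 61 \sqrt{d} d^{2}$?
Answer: $-151360 - 12963781 \sqrt{461} \approx -2.785 \cdot 10^{8}$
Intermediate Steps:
$Y{\left(G \right)} = 4$ ($Y{\left(G \right)} = 2^{2} = 4$)
$h{\left(u \right)} = \left(4 + u\right) \left(100 + u\right)$ ($h{\left(u \right)} = \left(u + 4\right) \left(u + 100\right) = \left(4 + u\right) \left(100 + u\right)$)
$D{\left(d \right)} = - 61 d^{\frac{5}{2}}$
$D{\left(461 \right)} - h{\left(-444 \right)} = - 61 \cdot 461^{\frac{5}{2}} - \left(400 + \left(-444\right)^{2} + 104 \left(-444\right)\right) = - 61 \cdot 212521 \sqrt{461} - \left(400 + 197136 - 46176\right) = - 12963781 \sqrt{461} - 151360 = -151360 - 12963781 \sqrt{461}$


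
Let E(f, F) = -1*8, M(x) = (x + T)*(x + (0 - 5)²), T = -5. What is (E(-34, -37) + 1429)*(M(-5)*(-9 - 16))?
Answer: 7105000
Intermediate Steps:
M(x) = (-5 + x)*(25 + x) (M(x) = (x - 5)*(x + (0 - 5)²) = (-5 + x)*(x + (-5)²) = (-5 + x)*(x + 25) = (-5 + x)*(25 + x))
E(f, F) = -8
(E(-34, -37) + 1429)*(M(-5)*(-9 - 16)) = (-8 + 1429)*((-125 + (-5)² + 20*(-5))*(-9 - 16)) = 1421*((-125 + 25 - 100)*(-25)) = 1421*(-200*(-25)) = 1421*5000 = 7105000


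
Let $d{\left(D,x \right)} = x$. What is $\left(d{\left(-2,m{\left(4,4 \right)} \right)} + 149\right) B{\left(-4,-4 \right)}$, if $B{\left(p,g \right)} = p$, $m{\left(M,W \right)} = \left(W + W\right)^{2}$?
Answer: $-852$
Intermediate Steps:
$m{\left(M,W \right)} = 4 W^{2}$ ($m{\left(M,W \right)} = \left(2 W\right)^{2} = 4 W^{2}$)
$\left(d{\left(-2,m{\left(4,4 \right)} \right)} + 149\right) B{\left(-4,-4 \right)} = \left(4 \cdot 4^{2} + 149\right) \left(-4\right) = \left(4 \cdot 16 + 149\right) \left(-4\right) = \left(64 + 149\right) \left(-4\right) = 213 \left(-4\right) = -852$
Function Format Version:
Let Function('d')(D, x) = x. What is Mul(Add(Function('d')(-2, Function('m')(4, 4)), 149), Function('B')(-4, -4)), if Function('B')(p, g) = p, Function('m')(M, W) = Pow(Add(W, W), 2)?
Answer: -852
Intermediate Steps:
Function('m')(M, W) = Mul(4, Pow(W, 2)) (Function('m')(M, W) = Pow(Mul(2, W), 2) = Mul(4, Pow(W, 2)))
Mul(Add(Function('d')(-2, Function('m')(4, 4)), 149), Function('B')(-4, -4)) = Mul(Add(Mul(4, Pow(4, 2)), 149), -4) = Mul(Add(Mul(4, 16), 149), -4) = Mul(Add(64, 149), -4) = Mul(213, -4) = -852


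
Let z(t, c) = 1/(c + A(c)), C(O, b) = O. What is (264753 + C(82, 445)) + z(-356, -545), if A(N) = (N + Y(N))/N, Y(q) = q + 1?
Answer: 78374210015/295936 ≈ 2.6484e+5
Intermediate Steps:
Y(q) = 1 + q
A(N) = (1 + 2*N)/N (A(N) = (N + (1 + N))/N = (1 + 2*N)/N)
z(t, c) = 1/(2 + c + 1/c) (z(t, c) = 1/(c + (2 + 1/c)) = 1/(2 + c + 1/c))
(264753 + C(82, 445)) + z(-356, -545) = (264753 + 82) - 545/(1 + (-545)² + 2*(-545)) = 264835 - 545/(1 + 297025 - 1090) = 264835 - 545/295936 = 78374210015/295936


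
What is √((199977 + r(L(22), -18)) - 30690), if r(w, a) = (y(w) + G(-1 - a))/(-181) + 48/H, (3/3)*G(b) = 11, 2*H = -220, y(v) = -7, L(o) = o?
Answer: √16776639071555/9955 ≈ 411.44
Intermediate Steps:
H = -110 (H = (½)*(-220) = -110)
G(b) = 11
r(w, a) = -4564/9955 (r(w, a) = (-7 + 11)/(-181) + 48/(-110) = 4*(-1/181) + 48*(-1/110) = -4/181 - 24/55 = -4564/9955)
√((199977 + r(L(22), -18)) - 30690) = √((199977 - 4564/9955) - 30690) = √(1990766471/9955 - 30690) = √(1685247521/9955) = √16776639071555/9955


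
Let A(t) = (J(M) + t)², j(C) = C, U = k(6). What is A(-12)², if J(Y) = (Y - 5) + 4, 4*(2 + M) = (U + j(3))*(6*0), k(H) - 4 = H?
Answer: 50625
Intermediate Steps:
k(H) = 4 + H
U = 10 (U = 4 + 6 = 10)
M = -2 (M = -2 + ((10 + 3)*(6*0))/4 = -2 + (13*0)/4 = -2 + (¼)*0 = -2 + 0 = -2)
J(Y) = -1 + Y (J(Y) = (-5 + Y) + 4 = -1 + Y)
A(t) = (-3 + t)² (A(t) = ((-1 - 2) + t)² = (-3 + t)²)
A(-12)² = ((-3 - 12)²)² = ((-15)²)² = 225² = 50625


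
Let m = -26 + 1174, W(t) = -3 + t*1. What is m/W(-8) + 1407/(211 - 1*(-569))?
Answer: -293321/2860 ≈ -102.56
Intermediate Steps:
W(t) = -3 + t
m = 1148
m/W(-8) + 1407/(211 - 1*(-569)) = 1148/(-3 - 8) + 1407/(211 - 1*(-569)) = 1148/(-11) + 1407/(211 + 569) = 1148*(-1/11) + 1407/780 = -1148/11 + 1407*(1/780) = -1148/11 + 469/260 = -293321/2860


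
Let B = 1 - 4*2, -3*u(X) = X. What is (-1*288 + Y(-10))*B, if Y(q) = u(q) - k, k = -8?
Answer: 5810/3 ≈ 1936.7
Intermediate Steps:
u(X) = -X/3
B = -7 (B = 1 - 8 = -7)
Y(q) = 8 - q/3 (Y(q) = -q/3 - 1*(-8) = -q/3 + 8 = 8 - q/3)
(-1*288 + Y(-10))*B = (-1*288 + (8 - ⅓*(-10)))*(-7) = (-288 + (8 + 10/3))*(-7) = (-288 + 34/3)*(-7) = -830/3*(-7) = 5810/3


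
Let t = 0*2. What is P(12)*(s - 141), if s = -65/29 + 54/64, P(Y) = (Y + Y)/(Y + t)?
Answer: -132145/464 ≈ -284.80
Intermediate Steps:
t = 0
P(Y) = 2 (P(Y) = (Y + Y)/(Y + 0) = (2*Y)/Y = 2)
s = -1297/928 (s = -65*1/29 + 54*(1/64) = -65/29 + 27/32 = -1297/928 ≈ -1.3976)
P(12)*(s - 141) = 2*(-1297/928 - 141) = 2*(-132145/928) = -132145/464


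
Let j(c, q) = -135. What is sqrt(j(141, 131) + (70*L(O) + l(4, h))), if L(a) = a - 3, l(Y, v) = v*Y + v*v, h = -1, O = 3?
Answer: I*sqrt(138) ≈ 11.747*I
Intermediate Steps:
l(Y, v) = v**2 + Y*v (l(Y, v) = Y*v + v**2 = v**2 + Y*v)
L(a) = -3 + a
sqrt(j(141, 131) + (70*L(O) + l(4, h))) = sqrt(-135 + (70*(-3 + 3) - (4 - 1))) = sqrt(-135 + (70*0 - 1*3)) = sqrt(-135 + (0 - 3)) = sqrt(-135 - 3) = sqrt(-138) = I*sqrt(138)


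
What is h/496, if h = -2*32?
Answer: -4/31 ≈ -0.12903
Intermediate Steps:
h = -64
h/496 = -64/496 = (1/496)*(-64) = -4/31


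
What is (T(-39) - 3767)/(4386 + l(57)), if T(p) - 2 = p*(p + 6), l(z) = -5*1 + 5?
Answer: -413/731 ≈ -0.56498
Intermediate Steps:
l(z) = 0 (l(z) = -5 + 5 = 0)
T(p) = 2 + p*(6 + p) (T(p) = 2 + p*(p + 6) = 2 + p*(6 + p))
(T(-39) - 3767)/(4386 + l(57)) = ((2 + (-39)**2 + 6*(-39)) - 3767)/(4386 + 0) = ((2 + 1521 - 234) - 3767)/4386 = (1289 - 3767)*(1/4386) = -2478*1/4386 = -413/731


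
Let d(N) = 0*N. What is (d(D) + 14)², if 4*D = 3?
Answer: 196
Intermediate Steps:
D = ¾ (D = (¼)*3 = ¾ ≈ 0.75000)
d(N) = 0
(d(D) + 14)² = (0 + 14)² = 14² = 196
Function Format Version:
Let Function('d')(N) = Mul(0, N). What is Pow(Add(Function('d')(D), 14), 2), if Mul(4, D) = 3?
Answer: 196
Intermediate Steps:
D = Rational(3, 4) (D = Mul(Rational(1, 4), 3) = Rational(3, 4) ≈ 0.75000)
Function('d')(N) = 0
Pow(Add(Function('d')(D), 14), 2) = Pow(Add(0, 14), 2) = Pow(14, 2) = 196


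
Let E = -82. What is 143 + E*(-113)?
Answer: 9409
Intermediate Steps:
143 + E*(-113) = 143 - 82*(-113) = 143 + 9266 = 9409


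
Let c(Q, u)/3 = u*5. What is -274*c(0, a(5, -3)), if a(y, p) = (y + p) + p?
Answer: 4110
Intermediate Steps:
a(y, p) = y + 2*p (a(y, p) = (p + y) + p = y + 2*p)
c(Q, u) = 15*u (c(Q, u) = 3*(u*5) = 3*(5*u) = 15*u)
-274*c(0, a(5, -3)) = -4110*(5 + 2*(-3)) = -4110*(5 - 6) = -4110*(-1) = -274*(-15) = 4110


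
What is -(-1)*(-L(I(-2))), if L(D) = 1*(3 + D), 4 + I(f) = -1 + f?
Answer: 4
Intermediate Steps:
I(f) = -5 + f (I(f) = -4 + (-1 + f) = -5 + f)
L(D) = 3 + D
-(-1)*(-L(I(-2))) = -(-1)*(-(3 + (-5 - 2))) = -(-1)*(-(3 - 7)) = -(-1)*(-1*(-4)) = -(-1)*4 = -1*(-4) = 4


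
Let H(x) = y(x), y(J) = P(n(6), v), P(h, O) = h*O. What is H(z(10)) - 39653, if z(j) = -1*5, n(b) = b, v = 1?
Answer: -39647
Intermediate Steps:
P(h, O) = O*h
z(j) = -5
y(J) = 6 (y(J) = 1*6 = 6)
H(x) = 6
H(z(10)) - 39653 = 6 - 39653 = -39647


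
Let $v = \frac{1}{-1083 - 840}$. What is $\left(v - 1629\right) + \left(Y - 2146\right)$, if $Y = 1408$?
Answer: $- \frac{4551742}{1923} \approx -2367.0$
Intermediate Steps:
$v = - \frac{1}{1923}$ ($v = \frac{1}{-1923} = - \frac{1}{1923} \approx -0.00052002$)
$\left(v - 1629\right) + \left(Y - 2146\right) = \left(- \frac{1}{1923} - 1629\right) + \left(1408 - 2146\right) = \left(- \frac{1}{1923} - 1629\right) - 738 = - \frac{3132568}{1923} - 738 = - \frac{4551742}{1923}$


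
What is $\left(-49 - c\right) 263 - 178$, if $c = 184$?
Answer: $-61457$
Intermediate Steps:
$\left(-49 - c\right) 263 - 178 = \left(-49 - 184\right) 263 - 178 = \left(-233\right) 263 - 178 = -61279 - 178 = -61457$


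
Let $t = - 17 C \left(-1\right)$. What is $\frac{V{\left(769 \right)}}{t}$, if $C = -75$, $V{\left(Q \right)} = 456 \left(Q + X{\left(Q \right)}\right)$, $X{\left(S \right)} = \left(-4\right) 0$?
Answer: $- \frac{116888}{425} \approx -275.03$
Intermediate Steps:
$X{\left(S \right)} = 0$
$V{\left(Q \right)} = 456 Q$ ($V{\left(Q \right)} = 456 \left(Q + 0\right) = 456 Q$)
$t = -1275$ ($t = \left(-17\right) \left(-75\right) \left(-1\right) = 1275 \left(-1\right) = -1275$)
$\frac{V{\left(769 \right)}}{t} = \frac{456 \cdot 769}{-1275} = 350664 \left(- \frac{1}{1275}\right) = - \frac{116888}{425}$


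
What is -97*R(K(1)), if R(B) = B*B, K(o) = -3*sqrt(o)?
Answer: -873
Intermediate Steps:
R(B) = B**2
-97*R(K(1)) = -97*(-3*sqrt(1))**2 = -97*(-3*1)**2 = -97*(-3)**2 = -97*9 = -873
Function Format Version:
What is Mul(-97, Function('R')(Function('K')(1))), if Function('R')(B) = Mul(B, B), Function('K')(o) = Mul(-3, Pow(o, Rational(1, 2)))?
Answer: -873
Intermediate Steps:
Function('R')(B) = Pow(B, 2)
Mul(-97, Function('R')(Function('K')(1))) = Mul(-97, Pow(Mul(-3, Pow(1, Rational(1, 2))), 2)) = Mul(-97, Pow(Mul(-3, 1), 2)) = Mul(-97, Pow(-3, 2)) = Mul(-97, 9) = -873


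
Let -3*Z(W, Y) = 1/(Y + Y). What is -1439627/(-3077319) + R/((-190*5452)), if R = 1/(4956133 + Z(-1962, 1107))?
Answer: 3506494961681928392843/7495416221696705457300 ≈ 0.46782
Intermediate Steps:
Z(W, Y) = -1/(6*Y) (Z(W, Y) = -1/(3*(Y + Y)) = -1/(2*Y)/3 = -1/(6*Y))
R = 6642/32918635385 (R = 1/(4956133 - 1/6/1107) = 1/(4956133 - 1/6*1/1107) = 1/(4956133 - 1/6642) = 1/(32918635385/6642) = 6642/32918635385 ≈ 2.0177e-7)
-1439627/(-3077319) + R/((-190*5452)) = -1439627/(-3077319) + 6642/(32918635385*((-190*5452))) = -1439627*(-1/3077319) + (6642/32918635385)/(-1035880) = 205661/439617 + (6642/32918635385)*(-1/1035880) = 205661/439617 - 3321/17049878011306900 = 3506494961681928392843/7495416221696705457300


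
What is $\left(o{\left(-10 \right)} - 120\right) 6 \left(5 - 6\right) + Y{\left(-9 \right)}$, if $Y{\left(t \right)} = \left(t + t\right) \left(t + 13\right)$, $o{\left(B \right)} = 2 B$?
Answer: $768$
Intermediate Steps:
$Y{\left(t \right)} = 2 t \left(13 + t\right)$
$\left(o{\left(-10 \right)} - 120\right) 6 \left(5 - 6\right) + Y{\left(-9 \right)} = \left(2 \left(-10\right) - 120\right) 6 \left(5 - 6\right) + 2 \left(-9\right) \left(13 - 9\right) = \left(-20 - 120\right) 6 \left(-1\right) + 2 \left(-9\right) 4 = \left(-140\right) \left(-6\right) - 72 = 840 - 72 = 768$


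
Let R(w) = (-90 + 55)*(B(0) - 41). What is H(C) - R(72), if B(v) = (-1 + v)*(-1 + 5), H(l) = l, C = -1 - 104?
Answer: -1680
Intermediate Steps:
C = -105
B(v) = -4 + 4*v (B(v) = (-1 + v)*4 = -4 + 4*v)
R(w) = 1575 (R(w) = (-90 + 55)*((-4 + 4*0) - 41) = -35*((-4 + 0) - 41) = -35*(-4 - 41) = -35*(-45) = 1575)
H(C) - R(72) = -105 - 1*1575 = -105 - 1575 = -1680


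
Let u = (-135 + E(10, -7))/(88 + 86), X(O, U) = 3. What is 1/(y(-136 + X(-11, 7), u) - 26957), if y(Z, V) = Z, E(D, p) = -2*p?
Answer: -1/27090 ≈ -3.6914e-5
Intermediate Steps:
u = -121/174 (u = (-135 - 2*(-7))/(88 + 86) = (-135 + 14)/174 = -121*1/174 = -121/174 ≈ -0.69540)
1/(y(-136 + X(-11, 7), u) - 26957) = 1/((-136 + 3) - 26957) = 1/(-133 - 26957) = 1/(-27090) = -1/27090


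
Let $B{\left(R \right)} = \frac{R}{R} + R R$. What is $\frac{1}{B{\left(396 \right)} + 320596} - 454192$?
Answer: $- \frac{216837165295}{477413} \approx -4.5419 \cdot 10^{5}$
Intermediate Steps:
$B{\left(R \right)} = 1 + R^{2}$
$\frac{1}{B{\left(396 \right)} + 320596} - 454192 = \frac{1}{\left(1 + 396^{2}\right) + 320596} - 454192 = \frac{1}{\left(1 + 156816\right) + 320596} - 454192 = \frac{1}{156817 + 320596} - 454192 = \frac{1}{477413} - 454192 = - \frac{216837165295}{477413}$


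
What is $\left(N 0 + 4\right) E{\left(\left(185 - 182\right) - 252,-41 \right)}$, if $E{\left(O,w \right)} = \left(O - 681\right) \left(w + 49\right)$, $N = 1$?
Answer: $-29760$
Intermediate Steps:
$E{\left(O,w \right)} = \left(-681 + O\right) \left(49 + w\right)$
$\left(N 0 + 4\right) E{\left(\left(185 - 182\right) - 252,-41 \right)} = \left(1 \cdot 0 + 4\right) \left(-33369 - -27921 + 49 \left(\left(185 - 182\right) - 252\right) + \left(\left(185 - 182\right) - 252\right) \left(-41\right)\right) = \left(0 + 4\right) \left(-33369 + 27921 + 49 \left(3 - 252\right) + \left(3 - 252\right) \left(-41\right)\right) = 4 \left(-33369 + 27921 + 49 \left(-249\right) - -10209\right) = 4 \left(-33369 + 27921 - 12201 + 10209\right) = 4 \left(-7440\right) = -29760$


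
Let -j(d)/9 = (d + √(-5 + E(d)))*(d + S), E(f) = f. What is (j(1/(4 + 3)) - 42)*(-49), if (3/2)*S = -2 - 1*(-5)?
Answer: 2193 + 135*I*√238 ≈ 2193.0 + 2082.7*I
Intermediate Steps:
S = 2 (S = 2*(-2 - 1*(-5))/3 = 2*(-2 + 5)/3 = (⅔)*3 = 2)
j(d) = -9*(2 + d)*(d + √(-5 + d)) (j(d) = -9*(d + √(-5 + d))*(d + 2) = -9*(d + √(-5 + d))*(2 + d) = -9*(2 + d)*(d + √(-5 + d)))
(j(1/(4 + 3)) - 42)*(-49) = ((-18/(4 + 3) - 18*√(-5 + 1/(4 + 3)) - 9/(4 + 3)² - 9*√(-5 + 1/(4 + 3))/(4 + 3)) - 42)*(-49) = ((-18/7 - 18*√(-5 + 1/7) - 9*(1/7)² - 9*√(-5 + 1/7)/7) - 42)*(-49) = ((-18*⅐ - 18*√(-5 + ⅐) - 9*(⅐)² - 9*⅐*√(-5 + ⅐)) - 42)*(-49) = ((-18/7 - 18*I*√238/7 - 9*1/49 - 9*⅐*√(-34/7)) - 42)*(-49) = ((-18/7 - 18*I*√238/7 - 9/49 - 9*⅐*I*√238/7) - 42)*(-49) = ((-18/7 - 18*I*√238/7 - 9/49 - 9*I*√238/49) - 42)*(-49) = ((-135/49 - 135*I*√238/49) - 42)*(-49) = (-2193/49 - 135*I*√238/49)*(-49) = 2193 + 135*I*√238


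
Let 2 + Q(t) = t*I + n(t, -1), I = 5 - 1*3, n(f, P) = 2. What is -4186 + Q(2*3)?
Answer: -4174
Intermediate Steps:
I = 2 (I = 5 - 3 = 2)
Q(t) = 2*t (Q(t) = -2 + (t*2 + 2) = -2 + (2*t + 2) = -2 + (2 + 2*t) = 2*t)
-4186 + Q(2*3) = -4186 + 2*(2*3) = -4186 + 2*6 = -4186 + 12 = -4174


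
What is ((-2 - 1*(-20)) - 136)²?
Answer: 13924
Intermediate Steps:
((-2 - 1*(-20)) - 136)² = ((-2 + 20) - 136)² = (18 - 136)² = (-118)² = 13924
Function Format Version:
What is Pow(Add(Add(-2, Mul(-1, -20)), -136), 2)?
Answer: 13924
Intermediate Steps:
Pow(Add(Add(-2, Mul(-1, -20)), -136), 2) = Pow(Add(Add(-2, 20), -136), 2) = Pow(Add(18, -136), 2) = Pow(-118, 2) = 13924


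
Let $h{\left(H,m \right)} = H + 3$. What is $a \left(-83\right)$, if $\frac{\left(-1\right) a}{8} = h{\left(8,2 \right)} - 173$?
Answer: $-107568$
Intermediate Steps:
$h{\left(H,m \right)} = 3 + H$
$a = 1296$ ($a = - 8 \left(\left(3 + 8\right) - 173\right) = - 8 \left(11 - 173\right) = \left(-8\right) \left(-162\right) = 1296$)
$a \left(-83\right) = 1296 \left(-83\right) = -107568$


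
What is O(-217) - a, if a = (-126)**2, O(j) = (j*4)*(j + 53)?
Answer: 126476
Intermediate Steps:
O(j) = 4*j*(53 + j) (O(j) = (4*j)*(53 + j) = 4*j*(53 + j))
a = 15876
O(-217) - a = 4*(-217)*(53 - 217) - 1*15876 = 4*(-217)*(-164) - 15876 = 142352 - 15876 = 126476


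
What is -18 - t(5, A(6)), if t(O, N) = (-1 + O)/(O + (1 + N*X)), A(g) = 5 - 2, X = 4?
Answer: -164/9 ≈ -18.222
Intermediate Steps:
A(g) = 3
t(O, N) = (-1 + O)/(1 + O + 4*N) (t(O, N) = (-1 + O)/(O + (1 + N*4)) = (-1 + O)/(O + (1 + 4*N)) = (-1 + O)/(1 + O + 4*N))
-18 - t(5, A(6)) = -18 - (-1 + 5)/(1 + 5 + 4*3) = -18 - 4/(1 + 5 + 12) = -18 - 4/18 = -18 - 1*2/9 = -18 - 2/9 = -164/9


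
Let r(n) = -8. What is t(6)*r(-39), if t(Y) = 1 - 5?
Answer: 32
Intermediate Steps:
t(Y) = -4
t(6)*r(-39) = -4*(-8) = 32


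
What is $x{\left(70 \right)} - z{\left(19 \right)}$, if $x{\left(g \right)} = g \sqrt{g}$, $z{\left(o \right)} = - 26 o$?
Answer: $494 + 70 \sqrt{70} \approx 1079.7$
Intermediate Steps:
$x{\left(g \right)} = g^{\frac{3}{2}}$
$x{\left(70 \right)} - z{\left(19 \right)} = 70^{\frac{3}{2}} - \left(-26\right) 19 = 70 \sqrt{70} - -494 = 70 \sqrt{70} + 494 = 494 + 70 \sqrt{70}$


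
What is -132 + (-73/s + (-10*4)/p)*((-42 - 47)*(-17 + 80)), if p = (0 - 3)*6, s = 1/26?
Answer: 10629494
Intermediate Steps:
s = 1/26 ≈ 0.038462
p = -18 (p = -3*6 = -18)
-132 + (-73/s + (-10*4)/p)*((-42 - 47)*(-17 + 80)) = -132 + (-73/1/26 - 10*4/(-18))*((-42 - 47)*(-17 + 80)) = -132 + (-73*26 - 40*(-1/18))*(-89*63) = -132 + (-1898 + 20/9)*(-5607) = -132 - 17062/9*(-5607) = -132 + 10629626 = 10629494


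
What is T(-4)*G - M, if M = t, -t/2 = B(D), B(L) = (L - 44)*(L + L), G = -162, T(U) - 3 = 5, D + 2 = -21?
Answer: 4868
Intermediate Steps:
D = -23 (D = -2 - 21 = -23)
T(U) = 8 (T(U) = 3 + 5 = 8)
B(L) = 2*L*(-44 + L) (B(L) = (-44 + L)*(2*L) = 2*L*(-44 + L))
t = -6164 (t = -4*(-23)*(-44 - 23) = -4*(-23)*(-67) = -2*3082 = -6164)
M = -6164
T(-4)*G - M = 8*(-162) - 1*(-6164) = -1296 + 6164 = 4868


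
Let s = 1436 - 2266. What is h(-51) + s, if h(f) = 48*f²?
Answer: 124018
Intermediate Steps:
s = -830
h(-51) + s = 48*(-51)² - 830 = 48*2601 - 830 = 124848 - 830 = 124018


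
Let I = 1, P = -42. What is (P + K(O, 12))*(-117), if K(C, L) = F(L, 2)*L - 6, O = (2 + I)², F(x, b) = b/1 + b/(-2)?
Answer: 4212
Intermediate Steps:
F(x, b) = b/2 (F(x, b) = b*1 + b*(-½) = b - b/2 = b/2)
O = 9 (O = (2 + 1)² = 3² = 9)
K(C, L) = -6 + L (K(C, L) = ((½)*2)*L - 6 = 1*L - 6 = L - 6 = -6 + L)
(P + K(O, 12))*(-117) = (-42 + (-6 + 12))*(-117) = (-42 + 6)*(-117) = -36*(-117) = 4212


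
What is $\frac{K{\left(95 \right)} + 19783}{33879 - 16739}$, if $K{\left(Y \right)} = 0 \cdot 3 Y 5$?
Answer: $\frac{19783}{17140} \approx 1.1542$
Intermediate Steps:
$K{\left(Y \right)} = 0$ ($K{\left(Y \right)} = 0 Y 5 = 0 \cdot 5 = 0$)
$\frac{K{\left(95 \right)} + 19783}{33879 - 16739} = \frac{0 + 19783}{33879 - 16739} = \frac{19783}{17140}$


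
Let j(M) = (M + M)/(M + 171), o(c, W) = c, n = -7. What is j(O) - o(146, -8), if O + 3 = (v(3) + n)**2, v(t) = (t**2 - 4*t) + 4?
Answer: -4953/34 ≈ -145.68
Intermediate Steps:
v(t) = 4 + t**2 - 4*t
O = 33 (O = -3 + ((4 + 3**2 - 4*3) - 7)**2 = -3 + ((4 + 9 - 12) - 7)**2 = -3 + (1 - 7)**2 = -3 + (-6)**2 = -3 + 36 = 33)
j(M) = 2*M/(171 + M) (j(M) = (2*M)/(171 + M) = 2*M/(171 + M))
j(O) - o(146, -8) = 2*33/(171 + 33) - 1*146 = 2*33/204 - 146 = 2*33*(1/204) - 146 = 11/34 - 146 = -4953/34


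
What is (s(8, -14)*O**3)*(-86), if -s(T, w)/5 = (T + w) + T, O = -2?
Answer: -6880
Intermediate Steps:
s(T, w) = -10*T - 5*w (s(T, w) = -5*((T + w) + T) = -5*(w + 2*T) = -10*T - 5*w)
(s(8, -14)*O**3)*(-86) = ((-10*8 - 5*(-14))*(-2)**3)*(-86) = ((-80 + 70)*(-8))*(-86) = -10*(-8)*(-86) = 80*(-86) = -6880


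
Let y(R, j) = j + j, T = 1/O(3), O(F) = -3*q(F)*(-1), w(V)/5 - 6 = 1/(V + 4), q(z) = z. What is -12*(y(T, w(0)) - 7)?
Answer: -666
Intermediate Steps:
w(V) = 30 + 5/(4 + V) (w(V) = 30 + 5/(V + 4) = 30 + 5/(4 + V))
O(F) = 3*F (O(F) = -3*F*(-1) = 3*F)
T = 1/9 (T = 1/(3*3) = 1/9 ≈ 0.11111)
y(R, j) = 2*j
-12*(y(T, w(0)) - 7) = -12*(2*(5*(25 + 6*0)/(4 + 0)) - 7) = -12*(2*(5*(25 + 0)/4) - 7) = -12*(2*(5*(1/4)*25) - 7) = -12*(2*(125/4) - 7) = -12*(125/2 - 7) = -12*111/2 = -666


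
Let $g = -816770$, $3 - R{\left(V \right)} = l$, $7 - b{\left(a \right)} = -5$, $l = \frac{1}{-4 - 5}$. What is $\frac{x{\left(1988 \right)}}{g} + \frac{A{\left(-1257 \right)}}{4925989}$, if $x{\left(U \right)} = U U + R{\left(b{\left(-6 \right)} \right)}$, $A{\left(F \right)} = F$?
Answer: $- \frac{87611669440223}{18105300159885} \approx -4.839$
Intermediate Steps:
$l = - \frac{1}{9}$ ($l = \frac{1}{-9} = - \frac{1}{9} \approx -0.11111$)
$b{\left(a \right)} = 12$ ($b{\left(a \right)} = 7 - -5 = 7 + 5 = 12$)
$R{\left(V \right)} = \frac{28}{9}$ ($R{\left(V \right)} = 3 - - \frac{1}{9} = 3 + \frac{1}{9} = \frac{28}{9}$)
$x{\left(U \right)} = \frac{28}{9} + U^{2}$ ($x{\left(U \right)} = U U + \frac{28}{9} = U^{2} + \frac{28}{9} = \frac{28}{9} + U^{2}$)
$\frac{x{\left(1988 \right)}}{g} + \frac{A{\left(-1257 \right)}}{4925989} = \frac{\frac{28}{9} + 1988^{2}}{-816770} - \frac{1257}{4925989} = \left(\frac{28}{9} + 3952144\right) \left(- \frac{1}{816770}\right) - \frac{1257}{4925989} = \frac{35569324}{9} \left(- \frac{1}{816770}\right) - \frac{1257}{4925989} = - \frac{17784662}{3675465} - \frac{1257}{4925989} = - \frac{87611669440223}{18105300159885}$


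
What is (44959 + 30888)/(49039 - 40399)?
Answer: 75847/8640 ≈ 8.7786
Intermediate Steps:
(44959 + 30888)/(49039 - 40399) = 75847/8640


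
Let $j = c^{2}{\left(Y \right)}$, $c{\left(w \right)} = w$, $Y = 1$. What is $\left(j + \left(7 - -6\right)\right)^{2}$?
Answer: $196$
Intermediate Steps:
$j = 1$ ($j = 1^{2} = 1$)
$\left(j + \left(7 - -6\right)\right)^{2} = \left(1 + \left(7 - -6\right)\right)^{2} = \left(1 + \left(7 + 6\right)\right)^{2} = \left(1 + 13\right)^{2} = 14^{2} = 196$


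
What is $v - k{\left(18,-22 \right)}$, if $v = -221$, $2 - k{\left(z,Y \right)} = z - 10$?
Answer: $-215$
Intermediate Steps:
$k{\left(z,Y \right)} = 12 - z$ ($k{\left(z,Y \right)} = 2 - \left(z - 10\right) = 2 - \left(-10 + z\right) = 12 - z$)
$v - k{\left(18,-22 \right)} = -221 - \left(12 - 18\right) = -221 - -6 = -221 + 6 = -215$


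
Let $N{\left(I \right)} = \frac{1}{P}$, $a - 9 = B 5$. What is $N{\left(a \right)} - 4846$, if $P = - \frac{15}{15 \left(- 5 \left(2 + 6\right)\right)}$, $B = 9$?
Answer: $-4806$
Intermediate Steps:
$a = 54$ ($a = 9 + 9 \cdot 5 = 9 + 45 = 54$)
$P = \frac{1}{40}$ ($P = - \frac{15}{15 \left(\left(-5\right) 8\right)} = - \frac{15}{15 \left(-40\right)} = - \frac{15}{-600} = \left(-15\right) \left(- \frac{1}{600}\right) = \frac{1}{40} \approx 0.025$)
$N{\left(I \right)} = 40$ ($N{\left(I \right)} = \frac{1}{\frac{1}{40}} = 40$)
$N{\left(a \right)} - 4846 = 40 - 4846 = -4806$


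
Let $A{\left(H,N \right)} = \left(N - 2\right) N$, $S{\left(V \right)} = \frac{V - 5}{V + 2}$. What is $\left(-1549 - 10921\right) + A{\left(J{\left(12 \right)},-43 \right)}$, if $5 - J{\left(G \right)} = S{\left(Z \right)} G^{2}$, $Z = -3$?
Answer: $-10535$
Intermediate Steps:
$S{\left(V \right)} = \frac{-5 + V}{2 + V}$
$J{\left(G \right)} = 5 - 8 G^{2}$ ($J{\left(G \right)} = 5 - \frac{-5 - 3}{2 - 3} G^{2} = 5 - \frac{1}{-1} \left(-8\right) G^{2} = 5 - \left(-1\right) \left(-8\right) G^{2} = 5 - 8 G^{2}$)
$A{\left(H,N \right)} = N \left(-2 + N\right)$ ($A{\left(H,N \right)} = \left(-2 + N\right) N = N \left(-2 + N\right)$)
$\left(-1549 - 10921\right) + A{\left(J{\left(12 \right)},-43 \right)} = \left(-1549 - 10921\right) - 43 \left(-2 - 43\right) = -12470 - -1935 = -12470 + 1935 = -10535$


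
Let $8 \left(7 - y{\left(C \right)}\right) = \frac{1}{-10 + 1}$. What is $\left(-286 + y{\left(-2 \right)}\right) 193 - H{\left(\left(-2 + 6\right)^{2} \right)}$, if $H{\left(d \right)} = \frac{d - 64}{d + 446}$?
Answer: $- \frac{298512331}{5544} \approx -53844.0$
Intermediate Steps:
$y{\left(C \right)} = \frac{505}{72}$ ($y{\left(C \right)} = 7 - \frac{1}{8 \left(-10 + 1\right)} = 7 - \frac{1}{8 \left(-9\right)} = 7 - - \frac{1}{72} = 7 + \frac{1}{72} = \frac{505}{72}$)
$H{\left(d \right)} = \frac{-64 + d}{446 + d}$
$\left(-286 + y{\left(-2 \right)}\right) 193 - H{\left(\left(-2 + 6\right)^{2} \right)} = \left(-286 + \frac{505}{72}\right) 193 - \frac{-64 + \left(-2 + 6\right)^{2}}{446 + \left(-2 + 6\right)^{2}} = \left(- \frac{20087}{72}\right) 193 - \frac{-64 + 4^{2}}{446 + 4^{2}} = - \frac{3876791}{72} - \frac{-64 + 16}{446 + 16} = - \frac{3876791}{72} - \frac{1}{462} \left(-48\right) = - \frac{3876791}{72} - - \frac{8}{77} = - \frac{3876791}{72} + \frac{8}{77} = - \frac{298512331}{5544}$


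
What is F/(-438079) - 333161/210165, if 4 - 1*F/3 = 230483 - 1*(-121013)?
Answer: 75663110821/92068873035 ≈ 0.82181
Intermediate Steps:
F = -1054476 (F = 12 - 3*(230483 - 1*(-121013)) = 12 - 3*(230483 + 121013) = 12 - 3*351496 = 12 - 1054488 = -1054476)
F/(-438079) - 333161/210165 = -1054476/(-438079) - 333161/210165 = -1054476*(-1/438079) - 333161*1/210165 = 1054476/438079 - 333161/210165 = 75663110821/92068873035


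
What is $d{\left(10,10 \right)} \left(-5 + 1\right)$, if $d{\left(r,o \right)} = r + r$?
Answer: $-80$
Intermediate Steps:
$d{\left(r,o \right)} = 2 r$
$d{\left(10,10 \right)} \left(-5 + 1\right) = 2 \cdot 10 \left(-5 + 1\right) = 20 \left(-4\right) = -80$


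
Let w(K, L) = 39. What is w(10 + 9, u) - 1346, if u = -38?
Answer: -1307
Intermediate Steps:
w(10 + 9, u) - 1346 = 39 - 1346 = -1307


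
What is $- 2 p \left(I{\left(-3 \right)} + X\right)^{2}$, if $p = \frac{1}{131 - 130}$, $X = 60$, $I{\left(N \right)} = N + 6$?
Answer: $-7938$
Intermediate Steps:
$I{\left(N \right)} = 6 + N$
$p = 1$ ($p = 1^{-1} = 1$)
$- 2 p \left(I{\left(-3 \right)} + X\right)^{2} = \left(-2\right) 1 \left(\left(6 - 3\right) + 60\right)^{2} = - 2 \left(3 + 60\right)^{2} = - 2 \cdot 63^{2} = \left(-2\right) 3969 = -7938$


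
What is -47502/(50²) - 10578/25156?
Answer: -76337832/3930625 ≈ -19.421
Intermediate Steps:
-47502/(50²) - 10578/25156 = -47502/2500 - 10578*1/25156 = -47502*1/2500 - 5289/12578 = -23751/1250 - 5289/12578 = -76337832/3930625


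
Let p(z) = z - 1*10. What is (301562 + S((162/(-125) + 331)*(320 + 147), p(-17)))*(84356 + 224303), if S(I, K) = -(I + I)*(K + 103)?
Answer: -891335688673378/125 ≈ -7.1307e+12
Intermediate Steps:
p(z) = -10 + z (p(z) = z - 10 = -10 + z)
S(I, K) = -2*I*(103 + K)
(301562 + S((162/(-125) + 331)*(320 + 147), p(-17)))*(84356 + 224303) = (301562 - 2*(162/(-125) + 331)*(320 + 147)*(103 + (-10 - 17)))*(84356 + 224303) = (301562 - 2*(162*(-1/125) + 331)*467*(103 - 27))*308659 = (301562 - 2*(-162/125 + 331)*467*76)*308659 = (301562 - 2*(41213/125)*467*76)*308659 = (301562 - 2*19246471/125*76)*308659 = (301562 - 2925463592/125)*308659 = -2887768342/125*308659 = -891335688673378/125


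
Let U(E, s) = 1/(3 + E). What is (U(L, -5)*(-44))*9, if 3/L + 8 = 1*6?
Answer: -264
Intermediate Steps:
L = -3/2 (L = 3/(-8 + 1*6) = 3/(-8 + 6) = 3/(-2) = 3*(-1/2) = -3/2 ≈ -1.5000)
(U(L, -5)*(-44))*9 = (-44/(3 - 3/2))*9 = (-44/(3/2))*9 = ((2/3)*(-44))*9 = -88/3*9 = -264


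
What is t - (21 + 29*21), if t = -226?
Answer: -856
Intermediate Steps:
t - (21 + 29*21) = -226 - (21 + 29*21) = -226 - (21 + 609) = -226 - 1*630 = -226 - 630 = -856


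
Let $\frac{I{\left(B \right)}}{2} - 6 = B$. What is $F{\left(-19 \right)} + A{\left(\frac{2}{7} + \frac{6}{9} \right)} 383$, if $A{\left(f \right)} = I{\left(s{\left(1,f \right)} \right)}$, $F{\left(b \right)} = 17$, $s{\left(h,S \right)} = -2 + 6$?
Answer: $7677$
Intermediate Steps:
$s{\left(h,S \right)} = 4$
$I{\left(B \right)} = 12 + 2 B$
$A{\left(f \right)} = 20$ ($A{\left(f \right)} = 12 + 2 \cdot 4 = 12 + 8 = 20$)
$F{\left(-19 \right)} + A{\left(\frac{2}{7} + \frac{6}{9} \right)} 383 = 17 + 20 \cdot 383 = 17 + 7660 = 7677$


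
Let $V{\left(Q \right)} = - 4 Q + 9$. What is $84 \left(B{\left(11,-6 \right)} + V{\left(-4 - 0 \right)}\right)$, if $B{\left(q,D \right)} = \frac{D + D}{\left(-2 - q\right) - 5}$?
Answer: $2156$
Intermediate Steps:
$V{\left(Q \right)} = 9 - 4 Q$
$B{\left(q,D \right)} = \frac{2 D}{-7 - q}$
$84 \left(B{\left(11,-6 \right)} + V{\left(-4 - 0 \right)}\right) = 84 \left(\left(-2\right) \left(-6\right) \frac{1}{7 + 11} - \left(-9 + 4 \left(-4 - 0\right)\right)\right) = 84 \left(\left(-2\right) \left(-6\right) \frac{1}{18} - \left(-9 + 4 \left(-4 + 0\right)\right)\right) = 84 \left(\left(-2\right) \left(-6\right) \frac{1}{18} + \left(9 - -16\right)\right) = 84 \left(\frac{2}{3} + \left(9 + 16\right)\right) = 84 \left(\frac{2}{3} + 25\right) = 84 \cdot \frac{77}{3} = 2156$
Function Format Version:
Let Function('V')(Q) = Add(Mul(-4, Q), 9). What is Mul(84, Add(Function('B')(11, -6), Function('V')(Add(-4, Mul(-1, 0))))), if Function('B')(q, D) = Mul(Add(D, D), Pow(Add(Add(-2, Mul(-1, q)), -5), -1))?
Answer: 2156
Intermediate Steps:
Function('V')(Q) = Add(9, Mul(-4, Q))
Function('B')(q, D) = Mul(2, D, Pow(Add(-7, Mul(-1, q)), -1)) (Function('B')(q, D) = Mul(Mul(2, D), Pow(Add(-7, Mul(-1, q)), -1)) = Mul(2, D, Pow(Add(-7, Mul(-1, q)), -1)))
Mul(84, Add(Function('B')(11, -6), Function('V')(Add(-4, Mul(-1, 0))))) = Mul(84, Add(Mul(-2, -6, Pow(Add(7, 11), -1)), Add(9, Mul(-4, Add(-4, Mul(-1, 0)))))) = Mul(84, Add(Mul(-2, -6, Pow(18, -1)), Add(9, Mul(-4, Add(-4, 0))))) = Mul(84, Add(Mul(-2, -6, Rational(1, 18)), Add(9, Mul(-4, -4)))) = Mul(84, Add(Rational(2, 3), Add(9, 16))) = Mul(84, Add(Rational(2, 3), 25)) = Mul(84, Rational(77, 3)) = 2156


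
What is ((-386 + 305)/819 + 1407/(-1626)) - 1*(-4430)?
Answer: 218448903/49322 ≈ 4429.0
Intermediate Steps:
((-386 + 305)/819 + 1407/(-1626)) - 1*(-4430) = (-81*1/819 + 1407*(-1/1626)) + 4430 = (-9/91 - 469/542) + 4430 = -47557/49322 + 4430 = 218448903/49322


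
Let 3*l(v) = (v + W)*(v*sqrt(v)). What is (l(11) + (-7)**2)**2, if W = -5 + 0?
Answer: 7725 + 2156*sqrt(11) ≈ 14876.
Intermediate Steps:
W = -5
l(v) = v**(3/2)*(-5 + v)/3 (l(v) = ((v - 5)*(v*sqrt(v)))/3 = ((-5 + v)*v**(3/2))/3 = (v**(3/2)*(-5 + v))/3 = v**(3/2)*(-5 + v)/3)
(l(11) + (-7)**2)**2 = (11**(3/2)*(-5 + 11)/3 + (-7)**2)**2 = ((1/3)*(11*sqrt(11))*6 + 49)**2 = (22*sqrt(11) + 49)**2 = (49 + 22*sqrt(11))**2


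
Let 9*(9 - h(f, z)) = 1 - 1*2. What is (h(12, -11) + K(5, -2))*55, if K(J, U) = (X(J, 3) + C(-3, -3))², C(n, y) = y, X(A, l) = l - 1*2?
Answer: 6490/9 ≈ 721.11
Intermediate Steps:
h(f, z) = 82/9 (h(f, z) = 9 - (1 - 1*2)/9 = 9 - (1 - 2)/9 = 9 - ⅑*(-1) = 9 + ⅑ = 82/9)
X(A, l) = -2 + l (X(A, l) = l - 2 = -2 + l)
K(J, U) = 4 (K(J, U) = ((-2 + 3) - 3)² = (1 - 3)² = (-2)² = 4)
(h(12, -11) + K(5, -2))*55 = (82/9 + 4)*55 = (118/9)*55 = 6490/9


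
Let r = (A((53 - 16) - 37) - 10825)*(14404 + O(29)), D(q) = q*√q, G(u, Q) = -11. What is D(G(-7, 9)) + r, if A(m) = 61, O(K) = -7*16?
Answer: -153839088 - 11*I*√11 ≈ -1.5384e+8 - 36.483*I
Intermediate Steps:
O(K) = -112
D(q) = q^(3/2)
r = -153839088 (r = (61 - 10825)*(14404 - 112) = -10764*14292 = -153839088)
D(G(-7, 9)) + r = (-11)^(3/2) - 153839088 = -11*I*√11 - 153839088 = -153839088 - 11*I*√11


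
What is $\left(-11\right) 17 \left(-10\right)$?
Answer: $1870$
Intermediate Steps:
$\left(-11\right) 17 \left(-10\right) = \left(-187\right) \left(-10\right) = 1870$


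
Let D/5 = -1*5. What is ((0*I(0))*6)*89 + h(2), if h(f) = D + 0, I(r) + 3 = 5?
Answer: -25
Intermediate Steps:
I(r) = 2 (I(r) = -3 + 5 = 2)
D = -25 (D = 5*(-1*5) = 5*(-5) = -25)
h(f) = -25 (h(f) = -25 + 0 = -25)
((0*I(0))*6)*89 + h(2) = ((0*2)*6)*89 - 25 = (0*6)*89 - 25 = 0*89 - 25 = 0 - 25 = -25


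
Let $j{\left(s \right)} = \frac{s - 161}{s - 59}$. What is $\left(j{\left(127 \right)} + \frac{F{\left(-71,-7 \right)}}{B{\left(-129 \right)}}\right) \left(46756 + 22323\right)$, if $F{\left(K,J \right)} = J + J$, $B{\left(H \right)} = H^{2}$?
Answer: $- \frac{1151477851}{33282} \approx -34598.0$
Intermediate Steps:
$F{\left(K,J \right)} = 2 J$
$j{\left(s \right)} = \frac{-161 + s}{-59 + s}$
$\left(j{\left(127 \right)} + \frac{F{\left(-71,-7 \right)}}{B{\left(-129 \right)}}\right) \left(46756 + 22323\right) = \left(\frac{-161 + 127}{-59 + 127} + \frac{2 \left(-7\right)}{\left(-129\right)^{2}}\right) \left(46756 + 22323\right) = \left(\frac{1}{68} \left(-34\right) - \frac{14}{16641}\right) 69079 = \left(- \frac{1}{2} - \frac{14}{16641}\right) 69079 = \left(- \frac{16669}{33282}\right) 69079 = - \frac{1151477851}{33282}$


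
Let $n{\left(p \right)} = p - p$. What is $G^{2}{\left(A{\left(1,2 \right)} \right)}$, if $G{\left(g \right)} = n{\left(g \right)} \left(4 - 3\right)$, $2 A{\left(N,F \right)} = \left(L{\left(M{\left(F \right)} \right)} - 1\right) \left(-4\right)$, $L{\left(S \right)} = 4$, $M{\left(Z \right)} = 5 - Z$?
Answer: $0$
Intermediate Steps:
$n{\left(p \right)} = 0$
$A{\left(N,F \right)} = -6$ ($A{\left(N,F \right)} = \frac{\left(4 - 1\right) \left(-4\right)}{2} = \frac{3 \left(-4\right)}{2} = \frac{1}{2} \left(-12\right) = -6$)
$G{\left(g \right)} = 0$ ($G{\left(g \right)} = 0 \left(4 - 3\right) = 0 \cdot 1 = 0$)
$G^{2}{\left(A{\left(1,2 \right)} \right)} = 0^{2} = 0$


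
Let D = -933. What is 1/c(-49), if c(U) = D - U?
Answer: -1/884 ≈ -0.0011312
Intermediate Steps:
c(U) = -933 - U
1/c(-49) = 1/(-933 - 1*(-49)) = 1/(-933 + 49) = 1/(-884) = -1/884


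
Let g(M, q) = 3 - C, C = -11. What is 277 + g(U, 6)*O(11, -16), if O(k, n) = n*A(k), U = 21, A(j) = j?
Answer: -2187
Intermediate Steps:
g(M, q) = 14 (g(M, q) = 3 - 1*(-11) = 3 + 11 = 14)
O(k, n) = k*n (O(k, n) = n*k = k*n)
277 + g(U, 6)*O(11, -16) = 277 + 14*(11*(-16)) = 277 + 14*(-176) = 277 - 2464 = -2187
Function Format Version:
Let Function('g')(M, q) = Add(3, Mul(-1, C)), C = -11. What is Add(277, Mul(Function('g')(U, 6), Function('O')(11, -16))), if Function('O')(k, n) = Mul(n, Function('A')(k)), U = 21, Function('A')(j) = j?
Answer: -2187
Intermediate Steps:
Function('g')(M, q) = 14 (Function('g')(M, q) = Add(3, Mul(-1, -11)) = Add(3, 11) = 14)
Function('O')(k, n) = Mul(k, n) (Function('O')(k, n) = Mul(n, k) = Mul(k, n))
Add(277, Mul(Function('g')(U, 6), Function('O')(11, -16))) = Add(277, Mul(14, Mul(11, -16))) = Add(277, Mul(14, -176)) = Add(277, -2464) = -2187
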